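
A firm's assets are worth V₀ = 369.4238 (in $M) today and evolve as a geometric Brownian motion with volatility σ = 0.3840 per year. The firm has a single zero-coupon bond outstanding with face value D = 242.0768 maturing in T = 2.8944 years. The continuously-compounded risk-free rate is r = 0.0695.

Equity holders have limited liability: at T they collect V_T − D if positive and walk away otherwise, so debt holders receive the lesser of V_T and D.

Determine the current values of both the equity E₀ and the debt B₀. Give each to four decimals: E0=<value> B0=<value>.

E0=186.9604 B0=182.4634

d₁ = [ln(V₀/D) + (r + σ²/2)T] / (σ√T)
   = [ln(369.4238/242.0768) + (0.0695 + 0.5·0.3840²)·2.8944] / (0.3840·√2.8944)
   = [0.422689 + 0.414559] / 0.653297 = 1.281575
d₂ = d₁ − σ√T = 1.281575 − 0.653297 = 0.628278
N(d₁) = 0.900004,  N(d₂) = 0.735089,  e^(−rT) = 0.817781
E₀ = V₀·N(d₁) − D·e^(−rT)·N(d₂)
   = 369.4238·0.900004 − 242.0768·0.817781·0.735089 = 186.960434
B₀ = V₀ − E₀ = 369.4238 − 186.960434 = 182.463366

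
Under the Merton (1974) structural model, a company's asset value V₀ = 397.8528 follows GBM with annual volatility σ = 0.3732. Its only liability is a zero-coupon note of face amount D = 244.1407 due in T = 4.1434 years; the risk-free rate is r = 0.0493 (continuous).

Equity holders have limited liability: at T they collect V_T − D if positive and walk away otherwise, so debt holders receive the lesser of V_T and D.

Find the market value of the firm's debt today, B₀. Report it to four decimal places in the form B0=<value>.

B0=178.9325

d₁ = [ln(V₀/D) + (r + σ²/2)T] / (σ√T)
   = [ln(397.8528/244.1407) + (0.0493 + 0.5·0.3732²)·4.1434] / (0.3732·√4.1434)
   = [0.488337 + 0.492812] / 0.759661 = 1.291562
d₂ = d₁ − σ√T = 1.291562 − 0.759661 = 0.531900
N(d₁) = 0.901746,  N(d₂) = 0.702603,  e^(−rT) = 0.815243
E₀ = V₀·N(d₁) − D·e^(−rT)·N(d₂)
   = 397.8528·0.901746 − 244.1407·0.815243·0.702603 = 218.920279
B₀ = V₀ − E₀ = 397.8528 − 218.920279 = 178.932521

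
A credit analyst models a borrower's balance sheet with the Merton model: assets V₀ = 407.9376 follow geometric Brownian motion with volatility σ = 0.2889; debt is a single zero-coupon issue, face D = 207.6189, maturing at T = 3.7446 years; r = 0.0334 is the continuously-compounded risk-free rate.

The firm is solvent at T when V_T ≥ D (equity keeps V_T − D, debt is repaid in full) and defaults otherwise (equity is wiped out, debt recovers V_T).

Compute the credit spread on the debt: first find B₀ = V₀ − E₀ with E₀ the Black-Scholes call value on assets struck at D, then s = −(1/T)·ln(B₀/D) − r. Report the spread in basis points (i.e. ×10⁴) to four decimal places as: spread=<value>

d₁ = [ln(V₀/D) + (r + σ²/2)T] / (σ√T)
   = [ln(407.9376/207.6189) + (0.0334 + 0.5·0.2889²)·3.7446] / (0.2889·√3.7446)
   = [0.675410 + 0.281338] / 0.559049 = 1.711383
d₂ = d₁ − σ√T = 1.711383 − 0.559049 = 1.152334
N(d₁) = 0.956495,  N(d₂) = 0.875408,  e^(−rT) = 0.882435
E₀ = V₀·N(d₁) − D·e^(−rT)·N(d₂)
   = 407.9376·0.956495 − 207.6189·0.882435·0.875408 = 229.806449
B₀ = V₀ − E₀ = 407.9376 − 229.806449 = 178.131151
spread = −(1/T)·ln(B₀/D) − r = −(1/3.7446)·ln(178.131151/207.6189) − 0.0334 = 0.00750800
in basis points: 0.00750800 × 10⁴ = 75.0800 bp

spread=75.0800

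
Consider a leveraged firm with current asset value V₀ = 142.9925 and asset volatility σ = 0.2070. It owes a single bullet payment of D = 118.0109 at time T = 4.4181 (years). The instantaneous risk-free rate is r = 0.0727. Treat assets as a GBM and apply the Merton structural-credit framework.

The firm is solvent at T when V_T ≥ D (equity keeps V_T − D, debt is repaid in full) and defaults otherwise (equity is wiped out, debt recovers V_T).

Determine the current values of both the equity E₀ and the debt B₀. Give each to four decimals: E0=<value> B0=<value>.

E0=60.1730 B0=82.8195

d₁ = [ln(V₀/D) + (r + σ²/2)T] / (σ√T)
   = [ln(142.9925/118.0109) + (0.0727 + 0.5·0.2070²)·4.4181] / (0.2070·√4.4181)
   = [0.192015 + 0.415851] / 0.435099 = 1.397077
d₂ = d₁ − σ√T = 1.397077 − 0.435099 = 0.961977
N(d₁) = 0.918805,  N(d₂) = 0.831970,  e^(−rT) = 0.725281
E₀ = V₀·N(d₁) − D·e^(−rT)·N(d₂)
   = 142.9925·0.918805 − 118.0109·0.725281·0.831970 = 60.173008
B₀ = V₀ − E₀ = 142.9925 − 60.173008 = 82.819492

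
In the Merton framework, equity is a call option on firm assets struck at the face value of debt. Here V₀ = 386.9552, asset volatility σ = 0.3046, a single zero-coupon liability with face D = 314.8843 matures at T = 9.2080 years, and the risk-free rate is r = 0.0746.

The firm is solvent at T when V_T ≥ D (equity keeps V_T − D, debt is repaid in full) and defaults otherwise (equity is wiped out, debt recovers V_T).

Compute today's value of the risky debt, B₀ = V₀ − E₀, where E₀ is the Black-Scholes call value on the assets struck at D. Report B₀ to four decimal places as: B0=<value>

B0=139.4105

d₁ = [ln(V₀/D) + (r + σ²/2)T] / (σ√T)
   = [ln(386.9552/314.8843) + (0.0746 + 0.5·0.3046²)·9.2080] / (0.3046·√9.2080)
   = [0.206104 + 1.114081] / 0.924299 = 1.428309
d₂ = d₁ − σ√T = 1.428309 − 0.924299 = 0.504010
N(d₁) = 0.923399,  N(d₂) = 0.692873,  e^(−rT) = 0.503125
E₀ = V₀·N(d₁) − D·e^(−rT)·N(d₂)
   = 386.9552·0.923399 − 314.8843·0.503125·0.692873 = 247.544707
B₀ = V₀ − E₀ = 386.9552 − 247.544707 = 139.410493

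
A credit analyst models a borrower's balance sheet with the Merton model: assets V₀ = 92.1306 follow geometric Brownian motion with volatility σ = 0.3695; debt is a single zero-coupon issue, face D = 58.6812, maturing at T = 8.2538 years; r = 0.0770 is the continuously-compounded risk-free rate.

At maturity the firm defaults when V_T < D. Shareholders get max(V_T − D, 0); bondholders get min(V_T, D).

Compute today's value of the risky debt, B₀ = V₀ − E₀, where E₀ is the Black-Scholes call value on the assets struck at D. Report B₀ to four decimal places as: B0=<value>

d₁ = [ln(V₀/D) + (r + σ²/2)T] / (σ√T)
   = [ln(92.1306/58.6812) + (0.0770 + 0.5·0.3695²)·8.2538] / (0.3695·√8.2538)
   = [0.451088 + 1.198989] / 1.061552 = 1.554400
d₂ = d₁ − σ√T = 1.554400 − 1.061552 = 0.492848
N(d₁) = 0.939955,  N(d₂) = 0.688940,  e^(−rT) = 0.529648
E₀ = V₀·N(d₁) − D·e^(−rT)·N(d₂)
   = 92.1306·0.939955 − 58.6812·0.529648·0.688940 = 65.186148
B₀ = V₀ − E₀ = 92.1306 − 65.186148 = 26.944452

B0=26.9445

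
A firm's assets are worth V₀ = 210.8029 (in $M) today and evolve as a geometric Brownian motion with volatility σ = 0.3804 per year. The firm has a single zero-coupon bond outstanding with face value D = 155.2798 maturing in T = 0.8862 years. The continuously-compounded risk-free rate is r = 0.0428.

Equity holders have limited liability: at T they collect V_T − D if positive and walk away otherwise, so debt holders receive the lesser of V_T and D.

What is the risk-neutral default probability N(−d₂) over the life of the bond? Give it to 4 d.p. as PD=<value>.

d₁ = [ln(V₀/D) + (r + σ²/2)T] / (σ√T)
   = [ln(210.8029/155.2798) + (0.0428 + 0.5·0.3804²)·0.8862] / (0.3804·√0.8862)
   = [0.305695 + 0.102048] / 0.358102 = 1.138623
d₂ = d₁ − σ√T = 1.138623 − 0.358102 = 0.780521
risk-neutral PD = N(−d₂) = N(-0.780521) = 0.217542

PD=0.2175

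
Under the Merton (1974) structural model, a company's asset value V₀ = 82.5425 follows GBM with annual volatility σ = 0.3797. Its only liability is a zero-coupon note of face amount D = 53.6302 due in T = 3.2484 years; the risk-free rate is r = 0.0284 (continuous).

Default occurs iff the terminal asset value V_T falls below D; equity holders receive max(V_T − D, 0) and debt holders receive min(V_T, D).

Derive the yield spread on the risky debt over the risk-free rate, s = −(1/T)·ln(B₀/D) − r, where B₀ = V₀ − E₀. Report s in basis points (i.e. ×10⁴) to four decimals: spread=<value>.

spread=358.2362

d₁ = [ln(V₀/D) + (r + σ²/2)T] / (σ√T)
   = [ln(82.5425/53.6302) + (0.0284 + 0.5·0.3797²)·3.2484] / (0.3797·√3.2484)
   = [0.431201 + 0.326419] / 0.684345 = 1.107072
d₂ = d₁ − σ√T = 1.107072 − 0.684345 = 0.422727
N(d₁) = 0.865869,  N(d₂) = 0.663753,  e^(−rT) = 0.911873
E₀ = V₀·N(d₁) − D·e^(−rT)·N(d₂)
   = 82.5425·0.865869 − 53.6302·0.911873·0.663753 = 39.010846
B₀ = V₀ − E₀ = 82.5425 − 39.010846 = 43.531654
spread = −(1/T)·ln(B₀/D) − r = −(1/3.2484)·ln(43.531654/53.6302) − 0.0284 = 0.03582362
in basis points: 0.03582362 × 10⁴ = 358.2362 bp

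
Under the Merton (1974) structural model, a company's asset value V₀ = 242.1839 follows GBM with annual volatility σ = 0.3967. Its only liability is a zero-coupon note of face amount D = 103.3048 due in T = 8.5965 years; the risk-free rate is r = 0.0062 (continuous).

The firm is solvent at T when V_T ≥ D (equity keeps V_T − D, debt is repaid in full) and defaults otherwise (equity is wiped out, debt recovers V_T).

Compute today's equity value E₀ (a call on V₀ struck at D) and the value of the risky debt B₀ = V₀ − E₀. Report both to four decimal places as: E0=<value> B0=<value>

d₁ = [ln(V₀/D) + (r + σ²/2)T] / (σ√T)
   = [ln(242.1839/103.3048) + (0.0062 + 0.5·0.3967²)·8.5965] / (0.3967·√8.5965)
   = [0.852014 + 0.729718] / 1.163116 = 1.359908
d₂ = d₁ − σ√T = 1.359908 − 1.163116 = 0.196792
N(d₁) = 0.913071,  N(d₂) = 0.578005,  e^(−rT) = 0.948097
E₀ = V₀·N(d₁) − D·e^(−rT)·N(d₂)
   = 242.1839·0.913071 − 103.3048·0.948097·0.578005 = 164.519450
B₀ = V₀ − E₀ = 242.1839 − 164.519450 = 77.664450

E0=164.5194 B0=77.6645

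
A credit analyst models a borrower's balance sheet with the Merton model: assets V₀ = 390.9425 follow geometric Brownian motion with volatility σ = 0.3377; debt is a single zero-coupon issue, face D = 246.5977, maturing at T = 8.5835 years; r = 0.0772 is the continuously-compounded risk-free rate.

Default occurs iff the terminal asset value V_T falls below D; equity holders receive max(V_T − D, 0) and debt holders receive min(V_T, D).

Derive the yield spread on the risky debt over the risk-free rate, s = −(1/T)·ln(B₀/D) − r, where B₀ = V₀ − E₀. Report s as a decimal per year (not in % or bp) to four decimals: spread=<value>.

d₁ = [ln(V₀/D) + (r + σ²/2)T] / (σ√T)
   = [ln(390.9425/246.5977) + (0.0772 + 0.5·0.3377²)·8.5835] / (0.3377·√8.5835)
   = [0.460802 + 1.152083] / 0.989380 = 1.630197
d₂ = d₁ − σ√T = 1.630197 − 0.989380 = 0.640817
N(d₁) = 0.948470,  N(d₂) = 0.739179,  e^(−rT) = 0.515485
E₀ = V₀·N(d₁) − D·e^(−rT)·N(d₂)
   = 390.9425·0.948470 − 246.5977·0.515485·0.739179 = 276.834640
B₀ = V₀ − E₀ = 390.9425 − 276.834640 = 114.107860
spread = −(1/T)·ln(B₀/D) − r = −(1/8.5835)·ln(114.107860/246.5977) − 0.0772 = 0.01257854

spread=0.0126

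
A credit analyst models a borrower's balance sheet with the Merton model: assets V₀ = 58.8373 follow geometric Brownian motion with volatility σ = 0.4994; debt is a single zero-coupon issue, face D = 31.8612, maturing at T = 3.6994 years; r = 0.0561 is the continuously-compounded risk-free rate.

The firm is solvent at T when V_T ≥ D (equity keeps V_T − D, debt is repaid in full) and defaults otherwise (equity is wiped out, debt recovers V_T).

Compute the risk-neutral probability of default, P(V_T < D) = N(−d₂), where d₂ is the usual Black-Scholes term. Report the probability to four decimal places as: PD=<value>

d₁ = [ln(V₀/D) + (r + σ²/2)T] / (σ√T)
   = [ln(58.8373/31.8612) + (0.0561 + 0.5·0.4994²)·3.6994] / (0.4994·√3.6994)
   = [0.613387 + 0.668852] / 0.960537 = 1.334919
d₂ = d₁ − σ√T = 1.334919 − 0.960537 = 0.374382
risk-neutral PD = N(−d₂) = N(-0.374382) = 0.354060

PD=0.3541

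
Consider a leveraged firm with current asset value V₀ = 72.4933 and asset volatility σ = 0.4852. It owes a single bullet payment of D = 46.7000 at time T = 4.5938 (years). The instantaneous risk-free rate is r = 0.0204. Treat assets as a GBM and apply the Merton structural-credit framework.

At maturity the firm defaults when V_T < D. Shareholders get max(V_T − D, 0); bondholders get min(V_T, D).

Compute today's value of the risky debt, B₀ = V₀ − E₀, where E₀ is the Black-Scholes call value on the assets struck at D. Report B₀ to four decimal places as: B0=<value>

B0=32.0757

d₁ = [ln(V₀/D) + (r + σ²/2)T] / (σ√T)
   = [ln(72.4933/46.7000) + (0.0204 + 0.5·0.4852²)·4.5938] / (0.4852·√4.5938)
   = [0.439750 + 0.634448] / 1.039937 = 1.032945
d₂ = d₁ − σ√T = 1.032945 − 1.039937 = -0.006991
N(d₁) = 0.849185,  N(d₂) = 0.497211,  e^(−rT) = 0.910544
E₀ = V₀·N(d₁) − D·e^(−rT)·N(d₂)
   = 72.4933·0.849185 − 46.7000·0.910544·0.497211 = 40.417647
B₀ = V₀ − E₀ = 72.4933 − 40.417647 = 32.075653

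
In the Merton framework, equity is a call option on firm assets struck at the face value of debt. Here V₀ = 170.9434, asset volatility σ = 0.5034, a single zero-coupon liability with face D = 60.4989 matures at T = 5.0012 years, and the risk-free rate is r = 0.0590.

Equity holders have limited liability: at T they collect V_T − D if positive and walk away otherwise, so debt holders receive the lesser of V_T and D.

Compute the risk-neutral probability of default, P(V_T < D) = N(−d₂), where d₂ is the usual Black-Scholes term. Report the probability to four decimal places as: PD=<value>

d₁ = [ln(V₀/D) + (r + σ²/2)T] / (σ√T)
   = [ln(170.9434/60.4989) + (0.0590 + 0.5·0.5034²)·5.0012] / (0.5034·√5.0012)
   = [1.038707 + 0.928752] / 1.125772 = 1.747654
d₂ = d₁ − σ√T = 1.747654 − 1.125772 = 0.621882
risk-neutral PD = N(−d₂) = N(-0.621882) = 0.267010

PD=0.2670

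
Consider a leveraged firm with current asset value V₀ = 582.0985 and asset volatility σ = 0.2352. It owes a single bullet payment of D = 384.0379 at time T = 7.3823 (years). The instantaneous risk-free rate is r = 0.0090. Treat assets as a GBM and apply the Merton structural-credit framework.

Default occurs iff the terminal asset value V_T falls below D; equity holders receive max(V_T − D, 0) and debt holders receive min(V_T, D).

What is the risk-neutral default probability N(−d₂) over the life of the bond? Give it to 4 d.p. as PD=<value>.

PD=0.3317

d₁ = [ln(V₀/D) + (r + σ²/2)T] / (σ√T)
   = [ln(582.0985/384.0379) + (0.0090 + 0.5·0.2352²)·7.3823] / (0.2352·√7.3823)
   = [0.415898 + 0.270632] / 0.639048 = 1.074302
d₂ = d₁ − σ√T = 1.074302 − 0.639048 = 0.435254
risk-neutral PD = N(−d₂) = N(-0.435254) = 0.331689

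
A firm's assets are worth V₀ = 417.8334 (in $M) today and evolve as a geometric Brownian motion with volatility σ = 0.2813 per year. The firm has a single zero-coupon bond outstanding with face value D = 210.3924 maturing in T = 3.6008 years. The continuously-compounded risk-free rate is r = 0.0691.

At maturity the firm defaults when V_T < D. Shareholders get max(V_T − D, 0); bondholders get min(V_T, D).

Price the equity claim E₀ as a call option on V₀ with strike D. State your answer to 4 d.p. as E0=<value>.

E0=255.9775

d₁ = [ln(V₀/D) + (r + σ²/2)T] / (σ√T)
   = [ln(417.8334/210.3924) + (0.0691 + 0.5·0.2813²)·3.6008] / (0.2813·√3.6008)
   = [0.686108 + 0.391280] / 0.533789 = 2.018381
d₂ = d₁ − σ√T = 2.018381 − 0.533789 = 1.484593
N(d₁) = 0.978224,  N(d₂) = 0.931174,  e^(−rT) = 0.779724
E₀ = V₀·N(d₁) − D·e^(−rT)·N(d₂)
   = 417.8334·0.978224 − 210.3924·0.779724·0.931174 = 255.977495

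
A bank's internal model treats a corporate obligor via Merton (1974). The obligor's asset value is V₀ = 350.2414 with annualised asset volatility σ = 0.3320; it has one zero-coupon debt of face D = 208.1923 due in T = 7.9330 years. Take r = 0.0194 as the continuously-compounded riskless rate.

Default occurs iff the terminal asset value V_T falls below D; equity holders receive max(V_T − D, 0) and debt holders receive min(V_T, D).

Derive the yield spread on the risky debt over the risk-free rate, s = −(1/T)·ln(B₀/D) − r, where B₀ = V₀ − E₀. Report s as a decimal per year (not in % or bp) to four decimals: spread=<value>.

spread=0.0235

d₁ = [ln(V₀/D) + (r + σ²/2)T] / (σ√T)
   = [ln(350.2414/208.1923) + (0.0194 + 0.5·0.3320²)·7.9330] / (0.3320·√7.9330)
   = [0.520160 + 0.591104] / 0.935097 = 1.188394
d₂ = d₁ − σ√T = 1.188394 − 0.935097 = 0.253297
N(d₁) = 0.882661,  N(d₂) = 0.599981,  e^(−rT) = 0.857358
E₀ = V₀·N(d₁) − D·e^(−rT)·N(d₂)
   = 350.2414·0.882661 − 208.1923·0.857358·0.599981 = 202.050715
B₀ = V₀ − E₀ = 350.2414 − 202.050715 = 148.190685
spread = −(1/T)·ln(B₀/D) − r = −(1/7.9330)·ln(148.190685/208.1923) − 0.0194 = 0.02345419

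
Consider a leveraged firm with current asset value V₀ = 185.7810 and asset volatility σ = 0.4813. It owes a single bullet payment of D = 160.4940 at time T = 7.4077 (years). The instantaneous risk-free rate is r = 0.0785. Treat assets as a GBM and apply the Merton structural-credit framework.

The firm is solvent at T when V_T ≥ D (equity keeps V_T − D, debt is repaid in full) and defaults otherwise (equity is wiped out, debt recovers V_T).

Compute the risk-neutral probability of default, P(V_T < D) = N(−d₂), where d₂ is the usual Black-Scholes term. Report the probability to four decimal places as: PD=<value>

d₁ = [ln(V₀/D) + (r + σ²/2)T] / (σ√T)
   = [ln(185.7810/160.4940) + (0.0785 + 0.5·0.4813²)·7.4077] / (0.4813·√7.4077)
   = [0.146312 + 1.439500] / 1.309959 = 1.210582
d₂ = d₁ − σ√T = 1.210582 − 1.309959 = -0.099377
risk-neutral PD = N(−d₂) = N(0.099377) = 0.539580

PD=0.5396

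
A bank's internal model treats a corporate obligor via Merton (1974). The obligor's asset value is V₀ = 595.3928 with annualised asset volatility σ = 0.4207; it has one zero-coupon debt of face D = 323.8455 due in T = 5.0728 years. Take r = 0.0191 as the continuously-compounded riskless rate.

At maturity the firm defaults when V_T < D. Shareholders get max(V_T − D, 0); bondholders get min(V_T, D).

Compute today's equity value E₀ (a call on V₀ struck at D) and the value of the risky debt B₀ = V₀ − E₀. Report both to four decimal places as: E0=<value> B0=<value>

d₁ = [ln(V₀/D) + (r + σ²/2)T] / (σ√T)
   = [ln(595.3928/323.8455) + (0.0191 + 0.5·0.4207²)·5.0728] / (0.4207·√5.0728)
   = [0.608955 + 0.545804] / 0.947537 = 1.218695
d₂ = d₁ − σ√T = 1.218695 − 0.947537 = 0.271157
N(d₁) = 0.888520,  N(d₂) = 0.606865,  e^(−rT) = 0.907655
E₀ = V₀·N(d₁) − D·e^(−rT)·N(d₂)
   = 595.3928·0.888520 − 323.8455·0.907655·0.606865 = 350.636426
B₀ = V₀ − E₀ = 595.3928 − 350.636426 = 244.756374

E0=350.6364 B0=244.7564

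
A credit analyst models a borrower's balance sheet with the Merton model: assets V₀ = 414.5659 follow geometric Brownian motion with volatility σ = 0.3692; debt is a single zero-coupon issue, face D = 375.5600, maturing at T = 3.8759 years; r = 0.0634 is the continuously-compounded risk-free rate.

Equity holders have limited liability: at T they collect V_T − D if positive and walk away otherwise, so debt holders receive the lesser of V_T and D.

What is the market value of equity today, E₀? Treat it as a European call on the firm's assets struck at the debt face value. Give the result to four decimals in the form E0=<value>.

E0=171.3655

d₁ = [ln(V₀/D) + (r + σ²/2)T] / (σ√T)
   = [ln(414.5659/375.5600) + (0.0634 + 0.5·0.3692²)·3.8759] / (0.3692·√3.8759)
   = [0.098814 + 0.509891] / 0.726855 = 0.837450
d₂ = d₁ − σ√T = 0.837450 − 0.726855 = 0.110595
N(d₁) = 0.798830,  N(d₂) = 0.544031,  e^(−rT) = 0.782132
E₀ = V₀·N(d₁) − D·e^(−rT)·N(d₂)
   = 414.5659·0.798830 − 375.5600·0.782132·0.544031 = 171.365458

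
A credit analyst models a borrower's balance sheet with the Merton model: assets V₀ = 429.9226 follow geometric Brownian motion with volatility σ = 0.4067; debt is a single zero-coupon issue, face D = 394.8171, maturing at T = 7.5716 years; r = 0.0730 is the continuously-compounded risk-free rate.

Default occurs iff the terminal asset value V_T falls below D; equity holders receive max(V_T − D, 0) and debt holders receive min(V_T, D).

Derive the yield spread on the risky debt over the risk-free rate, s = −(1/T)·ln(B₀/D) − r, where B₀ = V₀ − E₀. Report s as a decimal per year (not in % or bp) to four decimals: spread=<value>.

d₁ = [ln(V₀/D) + (r + σ²/2)T] / (σ√T)
   = [ln(429.9226/394.8171) + (0.0730 + 0.5·0.4067²)·7.5716] / (0.4067·√7.5716)
   = [0.085183 + 1.178917] / 1.119098 = 1.129570
d₂ = d₁ − σ√T = 1.129570 − 1.119098 = 0.010472
N(d₁) = 0.870671,  N(d₂) = 0.504178,  e^(−rT) = 0.575379
E₀ = V₀·N(d₁) − D·e^(−rT)·N(d₂)
   = 429.9226·0.870671 − 394.8171·0.575379·0.504178 = 259.787516
B₀ = V₀ − E₀ = 429.9226 − 259.787516 = 170.135084
spread = −(1/T)·ln(B₀/D) − r = −(1/7.5716)·ln(170.135084/394.8171) − 0.0730 = 0.03818256

spread=0.0382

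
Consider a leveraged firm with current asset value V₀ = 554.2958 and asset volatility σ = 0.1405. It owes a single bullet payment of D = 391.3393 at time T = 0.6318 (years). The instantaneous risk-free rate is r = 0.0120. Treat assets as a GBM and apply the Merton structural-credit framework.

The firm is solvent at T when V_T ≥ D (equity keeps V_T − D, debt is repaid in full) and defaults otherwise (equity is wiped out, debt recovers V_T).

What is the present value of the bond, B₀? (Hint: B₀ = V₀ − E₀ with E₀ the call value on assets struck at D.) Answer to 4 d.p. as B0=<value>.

B0=388.3734

d₁ = [ln(V₀/D) + (r + σ²/2)T] / (σ√T)
   = [ln(554.2958/391.3393) + (0.0120 + 0.5·0.1405²)·0.6318] / (0.1405·√0.6318)
   = [0.348124 + 0.013818] / 0.111678 = 3.240945
d₂ = d₁ − σ√T = 3.240945 − 0.111678 = 3.129268
N(d₁) = 0.999404,  N(d₂) = 0.999124,  e^(−rT) = 0.992447
E₀ = V₀·N(d₁) − D·e^(−rT)·N(d₂)
   = 554.2958·0.999404 − 391.3393·0.992447·0.999124 = 165.922388
B₀ = V₀ − E₀ = 554.2958 − 165.922388 = 388.373412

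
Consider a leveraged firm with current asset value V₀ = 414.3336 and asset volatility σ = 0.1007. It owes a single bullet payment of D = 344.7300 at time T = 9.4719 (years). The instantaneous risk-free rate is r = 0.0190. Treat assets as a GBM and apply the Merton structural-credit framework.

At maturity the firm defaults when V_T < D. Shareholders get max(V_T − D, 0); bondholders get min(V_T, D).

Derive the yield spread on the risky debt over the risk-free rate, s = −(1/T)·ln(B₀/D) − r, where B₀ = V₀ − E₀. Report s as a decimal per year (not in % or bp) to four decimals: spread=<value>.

d₁ = [ln(V₀/D) + (r + σ²/2)T] / (σ√T)
   = [ln(414.3336/344.7300) + (0.0190 + 0.5·0.1007²)·9.4719] / (0.1007·√9.4719)
   = [0.183910 + 0.227991] / 0.309919 = 1.329060
d₂ = d₁ − σ√T = 1.329060 − 0.309919 = 1.019142
N(d₁) = 0.908086,  N(d₂) = 0.845932,  e^(−rT) = 0.835299
E₀ = V₀·N(d₁) − D·e^(−rT)·N(d₂)
   = 414.3336·0.908086 − 344.7300·0.835299·0.845932 = 132.662299
B₀ = V₀ − E₀ = 414.3336 − 132.662299 = 281.671301
spread = −(1/T)·ln(B₀/D) − r = −(1/9.4719)·ln(281.671301/344.7300) − 0.0190 = 0.00232843

spread=0.0023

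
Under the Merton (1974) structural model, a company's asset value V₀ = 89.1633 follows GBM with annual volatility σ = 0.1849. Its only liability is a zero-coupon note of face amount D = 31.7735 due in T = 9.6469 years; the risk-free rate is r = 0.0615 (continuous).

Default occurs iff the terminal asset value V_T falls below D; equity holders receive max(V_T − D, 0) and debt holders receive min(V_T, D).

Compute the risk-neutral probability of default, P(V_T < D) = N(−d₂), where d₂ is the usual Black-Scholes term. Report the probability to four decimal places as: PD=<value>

d₁ = [ln(V₀/D) + (r + σ²/2)T] / (σ√T)
   = [ln(89.1633/31.7735) + (0.0615 + 0.5·0.1849²)·9.6469] / (0.1849·√9.6469)
   = [1.031837 + 0.758189] / 0.574289 = 3.116940
d₂ = d₁ − σ√T = 3.116940 − 0.574289 = 2.542650
risk-neutral PD = N(−d₂) = N(-2.542650) = 0.005501

PD=0.0055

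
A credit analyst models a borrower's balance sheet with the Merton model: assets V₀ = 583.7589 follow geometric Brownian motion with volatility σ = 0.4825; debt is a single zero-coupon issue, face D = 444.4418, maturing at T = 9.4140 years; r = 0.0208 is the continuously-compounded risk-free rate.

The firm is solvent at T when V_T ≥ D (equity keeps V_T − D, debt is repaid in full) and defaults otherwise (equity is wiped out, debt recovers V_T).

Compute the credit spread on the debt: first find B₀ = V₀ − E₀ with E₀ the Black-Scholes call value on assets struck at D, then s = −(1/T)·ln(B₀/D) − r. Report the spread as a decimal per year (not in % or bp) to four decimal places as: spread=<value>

spread=0.0601

d₁ = [ln(V₀/D) + (r + σ²/2)T] / (σ√T)
   = [ln(583.7589/444.4418) + (0.0208 + 0.5·0.4825²)·9.4140] / (0.4825·√9.4140)
   = [0.272669 + 1.291630] / 1.480418 = 1.056660
d₂ = d₁ − σ√T = 1.056660 − 1.480418 = -0.423758
N(d₁) = 0.854667,  N(d₂) = 0.335871,  e^(−rT) = 0.822167
E₀ = V₀·N(d₁) − D·e^(−rT)·N(d₂)
   = 583.7589·0.854667 − 444.4418·0.822167·0.335871 = 376.190070
B₀ = V₀ − E₀ = 583.7589 − 376.190070 = 207.568830
spread = −(1/T)·ln(B₀/D) − r = −(1/9.4140)·ln(207.568830/444.4418) − 0.0208 = 0.06007488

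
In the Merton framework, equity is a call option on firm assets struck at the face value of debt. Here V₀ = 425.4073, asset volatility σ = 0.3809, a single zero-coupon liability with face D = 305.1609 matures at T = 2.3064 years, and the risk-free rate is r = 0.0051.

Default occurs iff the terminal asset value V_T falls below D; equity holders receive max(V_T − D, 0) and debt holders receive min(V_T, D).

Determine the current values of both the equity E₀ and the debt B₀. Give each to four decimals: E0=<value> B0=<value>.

E0=158.2893 B0=267.1180

d₁ = [ln(V₀/D) + (r + σ²/2)T] / (σ√T)
   = [ln(425.4073/305.1609) + (0.0051 + 0.5·0.3809²)·2.3064] / (0.3809·√2.3064)
   = [0.332208 + 0.179074] / 0.578467 = 0.883858
d₂ = d₁ − σ√T = 0.883858 − 0.578467 = 0.305391
N(d₁) = 0.811614,  N(d₂) = 0.619966,  e^(−rT) = 0.988306
E₀ = V₀·N(d₁) − D·e^(−rT)·N(d₂)
   = 425.4073·0.811614 − 305.1609·0.988306·0.619966 = 158.289293
B₀ = V₀ − E₀ = 425.4073 − 158.289293 = 267.118007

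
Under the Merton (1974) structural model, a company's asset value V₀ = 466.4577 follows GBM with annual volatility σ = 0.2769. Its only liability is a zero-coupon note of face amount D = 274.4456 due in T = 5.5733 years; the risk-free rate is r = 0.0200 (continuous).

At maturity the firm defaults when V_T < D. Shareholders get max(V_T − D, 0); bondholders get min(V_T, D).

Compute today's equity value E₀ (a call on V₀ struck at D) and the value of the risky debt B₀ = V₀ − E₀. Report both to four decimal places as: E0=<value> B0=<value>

E0=239.4032 B0=227.0545

d₁ = [ln(V₀/D) + (r + σ²/2)T] / (σ√T)
   = [ln(466.4577/274.4456) + (0.0200 + 0.5·0.2769²)·5.5733] / (0.2769·√5.5733)
   = [0.530414 + 0.325129] / 0.653701 = 1.308768
d₂ = d₁ − σ√T = 1.308768 − 0.653701 = 0.655067
N(d₁) = 0.904693,  N(d₂) = 0.743788,  e^(−rT) = 0.894522
E₀ = V₀·N(d₁) − D·e^(−rT)·N(d₂)
   = 466.4577·0.904693 − 274.4456·0.894522·0.743788 = 239.403190
B₀ = V₀ − E₀ = 466.4577 − 239.403190 = 227.054510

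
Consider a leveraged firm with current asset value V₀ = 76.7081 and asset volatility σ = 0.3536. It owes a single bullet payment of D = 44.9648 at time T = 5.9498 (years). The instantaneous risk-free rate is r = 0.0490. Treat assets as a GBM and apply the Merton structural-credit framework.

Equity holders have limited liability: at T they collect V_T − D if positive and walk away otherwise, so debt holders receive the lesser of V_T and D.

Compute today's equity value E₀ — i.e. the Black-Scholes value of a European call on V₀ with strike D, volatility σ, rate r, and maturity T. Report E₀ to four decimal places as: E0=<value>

d₁ = [ln(V₀/D) + (r + σ²/2)T] / (σ√T)
   = [ln(76.7081/44.9648) + (0.0490 + 0.5·0.3536²)·5.9498] / (0.3536·√5.9498)
   = [0.534127 + 0.663501] / 0.862509 = 1.388540
d₂ = d₁ − σ√T = 1.388540 − 0.862509 = 0.526032
N(d₁) = 0.917514,  N(d₂) = 0.700567,  e^(−rT) = 0.747112
E₀ = V₀·N(d₁) − D·e^(−rT)·N(d₂)
   = 76.7081·0.917514 − 44.9648·0.747112·0.700567 = 46.846070

E0=46.8461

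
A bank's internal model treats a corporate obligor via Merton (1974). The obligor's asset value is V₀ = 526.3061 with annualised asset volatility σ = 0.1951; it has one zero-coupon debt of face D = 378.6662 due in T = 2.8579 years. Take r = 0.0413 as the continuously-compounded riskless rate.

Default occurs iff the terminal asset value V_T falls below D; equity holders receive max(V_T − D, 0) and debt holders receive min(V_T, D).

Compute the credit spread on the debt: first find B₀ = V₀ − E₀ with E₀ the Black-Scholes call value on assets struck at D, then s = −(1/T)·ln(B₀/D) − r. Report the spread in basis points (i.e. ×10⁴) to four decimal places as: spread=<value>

d₁ = [ln(V₀/D) + (r + σ²/2)T] / (σ√T)
   = [ln(526.3061/378.6662) + (0.0413 + 0.5·0.1951²)·2.8579] / (0.1951·√2.8579)
   = [0.329228 + 0.172423] / 0.329823 = 1.520970
d₂ = d₁ − σ√T = 1.520970 − 0.329823 = 1.191147
N(d₁) = 0.935866,  N(d₂) = 0.883202,  e^(−rT) = 0.888668
E₀ = V₀·N(d₁) − D·e^(−rT)·N(d₂)
   = 526.3061·0.935866 − 378.6662·0.888668·0.883202 = 195.347025
B₀ = V₀ − E₀ = 526.3061 − 195.347025 = 330.959075
spread = −(1/T)·ln(B₀/D) − r = −(1/2.8579)·ln(330.959075/378.6662) − 0.0413 = 0.00581864
in basis points: 0.00581864 × 10⁴ = 58.1864 bp

spread=58.1864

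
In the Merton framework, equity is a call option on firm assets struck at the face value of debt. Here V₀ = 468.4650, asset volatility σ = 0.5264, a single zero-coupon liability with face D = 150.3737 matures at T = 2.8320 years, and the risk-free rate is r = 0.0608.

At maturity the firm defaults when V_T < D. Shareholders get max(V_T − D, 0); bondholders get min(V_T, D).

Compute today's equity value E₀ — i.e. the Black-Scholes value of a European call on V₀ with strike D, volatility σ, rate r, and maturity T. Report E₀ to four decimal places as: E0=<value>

d₁ = [ln(V₀/D) + (r + σ²/2)T] / (σ√T)
   = [ln(468.4650/150.3737) + (0.0608 + 0.5·0.5264²)·2.8320] / (0.5264·√2.8320)
   = [1.136338 + 0.564555] / 0.885855 = 1.920058
d₂ = d₁ − σ√T = 1.920058 − 0.885855 = 1.034204
N(d₁) = 0.972575,  N(d₂) = 0.849480,  e^(−rT) = 0.841823
E₀ = V₀·N(d₁) − D·e^(−rT)·N(d₂)
   = 468.4650·0.972575 − 150.3737·0.841823·0.849480 = 348.083288

E0=348.0833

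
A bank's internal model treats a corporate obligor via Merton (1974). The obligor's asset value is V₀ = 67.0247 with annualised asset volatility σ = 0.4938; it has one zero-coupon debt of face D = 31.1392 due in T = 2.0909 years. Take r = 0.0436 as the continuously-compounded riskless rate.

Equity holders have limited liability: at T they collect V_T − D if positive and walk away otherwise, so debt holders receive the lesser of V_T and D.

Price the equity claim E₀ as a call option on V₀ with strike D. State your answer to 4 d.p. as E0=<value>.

E0=40.2695

d₁ = [ln(V₀/D) + (r + σ²/2)T] / (σ√T)
   = [ln(67.0247/31.1392) + (0.0436 + 0.5·0.4938²)·2.0909] / (0.4938·√2.0909)
   = [0.766594 + 0.346084] / 0.714032 = 1.558302
d₂ = d₁ − σ√T = 1.558302 − 0.714032 = 0.844270
N(d₁) = 0.940419,  N(d₂) = 0.800741,  e^(−rT) = 0.912869
E₀ = V₀·N(d₁) − D·e^(−rT)·N(d₂)
   = 67.0247·0.940419 − 31.1392·0.912869·0.800741 = 40.269457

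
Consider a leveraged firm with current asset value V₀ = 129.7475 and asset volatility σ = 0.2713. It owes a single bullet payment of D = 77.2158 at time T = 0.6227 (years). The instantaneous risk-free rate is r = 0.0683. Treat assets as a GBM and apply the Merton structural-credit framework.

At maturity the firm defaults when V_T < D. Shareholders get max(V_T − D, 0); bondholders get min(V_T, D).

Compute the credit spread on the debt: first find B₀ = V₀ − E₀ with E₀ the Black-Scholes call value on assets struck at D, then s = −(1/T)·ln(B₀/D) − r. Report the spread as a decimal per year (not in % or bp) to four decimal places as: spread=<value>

spread=0.0006

d₁ = [ln(V₀/D) + (r + σ²/2)T] / (σ√T)
   = [ln(129.7475/77.2158) + (0.0683 + 0.5·0.2713²)·0.6227] / (0.2713·√0.6227)
   = [0.518986 + 0.065447] / 0.214086 = 2.729893
d₂ = d₁ − σ√T = 2.729893 − 0.214086 = 2.515806
N(d₁) = 0.996832,  N(d₂) = 0.994062,  e^(−rT) = 0.958361
E₀ = V₀·N(d₁) − D·e^(−rT)·N(d₂)
   = 129.7475·0.996832 − 77.2158·0.958361·0.994062 = 55.775274
B₀ = V₀ − E₀ = 129.7475 − 55.775274 = 73.972226
spread = −(1/T)·ln(B₀/D) − r = −(1/0.6227)·ln(73.972226/77.2158) − 0.0683 = 0.00061666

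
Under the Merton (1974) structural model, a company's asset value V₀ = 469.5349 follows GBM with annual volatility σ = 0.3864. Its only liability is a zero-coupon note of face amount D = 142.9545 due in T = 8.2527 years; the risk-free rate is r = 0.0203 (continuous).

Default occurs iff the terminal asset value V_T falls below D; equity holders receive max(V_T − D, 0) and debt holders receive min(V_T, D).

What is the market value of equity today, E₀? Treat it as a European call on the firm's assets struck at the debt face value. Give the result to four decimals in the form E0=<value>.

E0=361.4056

d₁ = [ln(V₀/D) + (r + σ²/2)T] / (σ√T)
   = [ln(469.5349/142.9545) + (0.0203 + 0.5·0.3864²)·8.2527] / (0.3864·√8.2527)
   = [1.189216 + 0.783614] / 1.110031 = 1.777275
d₂ = d₁ − σ√T = 1.777275 − 1.110031 = 0.667244
N(d₁) = 0.962239,  N(d₂) = 0.747692,  e^(−rT) = 0.845751
E₀ = V₀·N(d₁) − D·e^(−rT)·N(d₂)
   = 469.5349·0.962239 − 142.9545·0.845751·0.747692 = 361.405648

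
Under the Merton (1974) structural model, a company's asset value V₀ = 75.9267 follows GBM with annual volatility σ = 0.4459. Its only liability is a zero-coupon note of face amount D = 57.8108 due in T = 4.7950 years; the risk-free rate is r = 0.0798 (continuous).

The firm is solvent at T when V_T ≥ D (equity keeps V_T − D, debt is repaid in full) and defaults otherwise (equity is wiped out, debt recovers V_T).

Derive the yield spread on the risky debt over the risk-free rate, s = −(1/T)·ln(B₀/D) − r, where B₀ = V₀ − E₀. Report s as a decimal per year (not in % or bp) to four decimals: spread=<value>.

spread=0.0440

d₁ = [ln(V₀/D) + (r + σ²/2)T] / (σ√T)
   = [ln(75.9267/57.8108) + (0.0798 + 0.5·0.4459²)·4.7950] / (0.4459·√4.7950)
   = [0.272593 + 0.859328] / 0.976409 = 1.159269
d₂ = d₁ − σ√T = 1.159269 − 0.976409 = 0.182860
N(d₁) = 0.876827,  N(d₂) = 0.572546,  e^(−rT) = 0.682058
E₀ = V₀·N(d₁) − D·e^(−rT)·N(d₂)
   = 75.9267·0.876827 − 57.8108·0.682058·0.572546 = 43.998895
B₀ = V₀ − E₀ = 75.9267 − 43.998895 = 31.927805
spread = −(1/T)·ln(B₀/D) − r = −(1/4.7950)·ln(31.927805/57.8108) − 0.0798 = 0.04401613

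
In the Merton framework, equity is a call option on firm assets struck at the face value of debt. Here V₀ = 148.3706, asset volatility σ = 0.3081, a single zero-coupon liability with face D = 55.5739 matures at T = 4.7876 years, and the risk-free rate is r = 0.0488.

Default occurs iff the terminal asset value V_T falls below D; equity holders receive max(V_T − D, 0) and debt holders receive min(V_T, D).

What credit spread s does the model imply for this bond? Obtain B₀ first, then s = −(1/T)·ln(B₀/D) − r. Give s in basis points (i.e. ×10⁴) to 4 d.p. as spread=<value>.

spread=35.3594

d₁ = [ln(V₀/D) + (r + σ²/2)T] / (σ√T)
   = [ln(148.3706/55.5739) + (0.0488 + 0.5·0.3081²)·4.7876] / (0.3081·√4.7876)
   = [0.982000 + 0.460868] / 0.674141 = 2.140306
d₂ = d₁ − σ√T = 2.140306 − 0.674141 = 1.466165
N(d₁) = 0.983835,  N(d₂) = 0.928698,  e^(−rT) = 0.791651
E₀ = V₀·N(d₁) − D·e^(−rT)·N(d₂)
   = 148.3706·0.983835 − 55.5739·0.791651·0.928698 = 105.113988
B₀ = V₀ − E₀ = 148.3706 − 105.113988 = 43.256612
spread = −(1/T)·ln(B₀/D) − r = −(1/4.7876)·ln(43.256612/55.5739) − 0.0488 = 0.00353594
in basis points: 0.00353594 × 10⁴ = 35.3594 bp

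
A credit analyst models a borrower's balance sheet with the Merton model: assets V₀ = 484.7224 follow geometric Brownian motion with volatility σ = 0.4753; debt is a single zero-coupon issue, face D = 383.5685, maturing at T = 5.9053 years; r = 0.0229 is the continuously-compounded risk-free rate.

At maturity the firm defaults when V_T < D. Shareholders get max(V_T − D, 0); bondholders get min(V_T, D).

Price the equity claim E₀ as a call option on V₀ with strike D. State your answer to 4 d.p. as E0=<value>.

d₁ = [ln(V₀/D) + (r + σ²/2)T] / (σ√T)
   = [ln(484.7224/383.5685) + (0.0229 + 0.5·0.4753²)·5.9053] / (0.4753·√5.9053)
   = [0.234058 + 0.802265] / 1.155018 = 0.897235
d₂ = d₁ − σ√T = 0.897235 − 1.155018 = -0.257783
N(d₁) = 0.815203,  N(d₂) = 0.398287,  e^(−rT) = 0.873514
E₀ = V₀·N(d₁) − D·e^(−rT)·N(d₂)
   = 484.7224·0.815203 − 383.5685·0.873514·0.398287 = 261.700215

E0=261.7002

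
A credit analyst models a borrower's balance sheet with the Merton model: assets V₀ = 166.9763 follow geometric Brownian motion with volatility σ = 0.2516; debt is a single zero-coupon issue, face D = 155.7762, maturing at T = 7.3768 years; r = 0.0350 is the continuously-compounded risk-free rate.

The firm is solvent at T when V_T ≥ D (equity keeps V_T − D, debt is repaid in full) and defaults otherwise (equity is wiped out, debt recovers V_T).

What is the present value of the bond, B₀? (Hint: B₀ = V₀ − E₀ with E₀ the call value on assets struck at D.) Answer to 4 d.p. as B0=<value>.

B0=101.1191

d₁ = [ln(V₀/D) + (r + σ²/2)T] / (σ√T)
   = [ln(166.9763/155.7762) + (0.0350 + 0.5·0.2516²)·7.3768] / (0.2516·√7.3768)
   = [0.069432 + 0.491673] / 0.683352 = 0.821106
d₂ = d₁ − σ√T = 0.821106 − 0.683352 = 0.137754
N(d₁) = 0.794207,  N(d₂) = 0.554782,  e^(−rT) = 0.772450
E₀ = V₀·N(d₁) − D·e^(−rT)·N(d₂)
   = 166.9763·0.794207 − 155.7762·0.772450·0.554782 = 65.857155
B₀ = V₀ − E₀ = 166.9763 − 65.857155 = 101.119145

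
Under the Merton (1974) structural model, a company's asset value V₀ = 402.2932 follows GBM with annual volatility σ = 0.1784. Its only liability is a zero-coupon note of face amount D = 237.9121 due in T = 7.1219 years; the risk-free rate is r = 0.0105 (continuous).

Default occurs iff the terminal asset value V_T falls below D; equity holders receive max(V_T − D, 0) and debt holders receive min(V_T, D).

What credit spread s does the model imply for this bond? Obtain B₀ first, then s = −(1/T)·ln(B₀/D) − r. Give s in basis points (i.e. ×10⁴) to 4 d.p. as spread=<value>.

d₁ = [ln(V₀/D) + (r + σ²/2)T] / (σ√T)
   = [ln(402.2932/237.9121) + (0.0105 + 0.5·0.1784²)·7.1219] / (0.1784·√7.1219)
   = [0.525280 + 0.188113] / 0.476094 = 1.498428
d₂ = d₁ − σ√T = 1.498428 − 0.476094 = 1.022334
N(d₁) = 0.932989,  N(d₂) = 0.846689,  e^(−rT) = 0.927948
E₀ = V₀·N(d₁) − D·e^(−rT)·N(d₂)
   = 402.2932·0.932989 − 237.9121·0.927948·0.846689 = 188.411701
B₀ = V₀ − E₀ = 402.2932 − 188.411701 = 213.881499
spread = −(1/T)·ln(B₀/D) − r = −(1/7.1219)·ln(213.881499/237.9121) − 0.0105 = 0.00445095
in basis points: 0.00445095 × 10⁴ = 44.5095 bp

spread=44.5095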